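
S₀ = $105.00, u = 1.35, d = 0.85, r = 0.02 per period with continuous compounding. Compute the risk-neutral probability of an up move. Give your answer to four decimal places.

p = 0.3404

Risk-neutral probability p = (e^0.02 − 0.85)/(1.35 − 0.85) = 0.1702/0.5000 = 0.3404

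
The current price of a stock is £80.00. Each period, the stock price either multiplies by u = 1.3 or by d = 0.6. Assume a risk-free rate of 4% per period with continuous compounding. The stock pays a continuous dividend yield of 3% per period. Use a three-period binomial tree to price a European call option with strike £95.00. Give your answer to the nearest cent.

£14.40

Per-period risk-free factor R = e^0.04 = 1.0408; dividend-adjusted growth = e^(0.04−0.03) = 1.0101.
Risk-neutral probability p = (1.0101 − 0.6)/(1.3 − 0.6) = 0.4101/0.7000 = 0.5858
Terminal stock prices: S_uuu = 175.8, S_uud = 81.12, S_udd = 37.44, S_ddd = 17.28
Terminal payoffs (S − K): max(80.76, 0) = 80.76, max(-13.88, 0) = 0, max(-57.56, 0) = 0, max(-77.72, 0) = 0
Node uu (S = 135.2): V_uu = e^(−0.04)·[0.5858·80.7600 + 0.4142·0.0000] = 45.4531
Node ud (S = 62.4): V_ud = e^(−0.04)·[0.5858·0.0000 + 0.4142·0.0000] = 0.0000
Node dd (S = 28.8): V_dd = e^(−0.04)·[0.5858·0.0000 + 0.4142·0.0000] = 0.0000
Node u (S = 104): V_u = e^(−0.04)·[0.5858·45.4531 + 0.4142·0.0000] = 25.5818
Node d (S = 48): V_d = e^(−0.04)·[0.5858·0.0000 + 0.4142·0.0000] = 0.0000
Node 0 (S = 80): V_0 = e^(−0.04)·[0.5858·25.5818 + 0.4142·0.0000] = 14.3979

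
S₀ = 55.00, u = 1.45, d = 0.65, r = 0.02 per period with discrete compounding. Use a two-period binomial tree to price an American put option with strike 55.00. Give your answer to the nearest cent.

10.90

Risk-neutral probability p = (1 + 0.02 − 0.65)/(1.45 − 0.65) = 0.3700/0.8000 = 0.4625
Terminal stock prices: S_uu = 115.6, S_ud = 51.84, S_dd = 23.24
Terminal payoffs (K − S): max(-60.64, 0) = 0, max(3.163, 0) = 3.163, max(31.76, 0) = 31.76
Node u (S = 79.75): continuation = 1/1.02·[0.4625·0.0000 + 0.5375·3.1625] = 1.6665; exercise value = 0.0000 ≤ continuation, so V_u = 1.6665
Node d (S = 35.75): continuation = 1/1.02·[0.4625·3.1625 + 0.5375·31.7625] = 18.1716; exercise value = 19.2500 > continuation, so V_d = 19.2500 (exercise)
Node 0 (S = 55): continuation = 1/1.02·[0.4625·1.6665 + 0.5375·19.2500] = 10.8996; exercise value = 0.0000 ≤ continuation, so V_0 = 10.8996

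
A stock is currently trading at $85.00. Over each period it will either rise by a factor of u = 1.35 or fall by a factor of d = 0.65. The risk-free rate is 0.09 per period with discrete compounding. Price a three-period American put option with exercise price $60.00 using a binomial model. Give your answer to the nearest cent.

Risk-neutral probability p = (1 + 0.09 − 0.65)/(1.35 − 0.65) = 0.4400/0.7000 = 0.6286
Terminal stock prices: S_uuu = 209.1, S_uud = 100.7, S_udd = 48.48, S_ddd = 23.34
Terminal payoffs (K − S): max(-149.1, 0) = 0, max(-40.69, 0) = 0, max(11.52, 0) = 11.52, max(36.66, 0) = 36.66
Node uu (S = 154.9): continuation = 1/1.09·[0.6286·0.0000 + 0.3714·0.0000] = 0.0000; exercise value = 0.0000 ≤ continuation, so V_uu = 0.0000
Node ud (S = 74.59): continuation = 1/1.09·[0.6286·0.0000 + 0.3714·11.5181] = 3.9249; exercise value = 0.0000 ≤ continuation, so V_ud = 3.9249
Node dd (S = 35.91): continuation = 1/1.09·[0.6286·11.5181 + 0.3714·36.6569] = 19.1334; exercise value = 24.0875 > continuation, so V_dd = 24.0875 (exercise)
Node u (S = 114.8): continuation = 1/1.09·[0.6286·0.0000 + 0.3714·3.9249] = 1.3375; exercise value = 0.0000 ≤ continuation, so V_u = 1.3375
Node d (S = 55.25): continuation = 1/1.09·[0.6286·3.9249 + 0.3714·24.0875] = 10.4714; exercise value = 4.7500 ≤ continuation, so V_d = 10.4714
Node 0 (S = 85): continuation = 1/1.09·[0.6286·1.3375 + 0.3714·10.4714] = 4.3395; exercise value = 0.0000 ≤ continuation, so V_0 = 4.3395

$4.34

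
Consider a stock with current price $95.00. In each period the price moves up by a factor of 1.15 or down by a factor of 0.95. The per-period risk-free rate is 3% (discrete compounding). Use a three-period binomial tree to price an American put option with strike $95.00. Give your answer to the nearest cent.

Risk-neutral probability p = (1 + 0.03 − 0.95)/(1.15 − 0.95) = 0.0800/0.2000 = 0.4000
Terminal stock prices: S_uuu = 144.5, S_uud = 119.4, S_udd = 98.6, S_ddd = 81.45
Terminal payoffs (K − S): max(-49.48, 0) = 0, max(-24.36, 0) = 0, max(-3.598, 0) = 0, max(13.55, 0) = 13.55
Node uu (S = 125.6): continuation = 1/1.03·[0.4000·0.0000 + 0.6000·0.0000] = 0.0000; exercise value = 0.0000 ≤ continuation, so V_uu = 0.0000
Node ud (S = 103.8): continuation = 1/1.03·[0.4000·0.0000 + 0.6000·0.0000] = 0.0000; exercise value = 0.0000 ≤ continuation, so V_ud = 0.0000
Node dd (S = 85.74): continuation = 1/1.03·[0.4000·0.0000 + 0.6000·13.5494] = 7.8928; exercise value = 9.2625 > continuation, so V_dd = 9.2625 (exercise)
Node u (S = 109.2): continuation = 1/1.03·[0.4000·0.0000 + 0.6000·0.0000] = 0.0000; exercise value = 0.0000 ≤ continuation, so V_u = 0.0000
Node d (S = 90.25): continuation = 1/1.03·[0.4000·0.0000 + 0.6000·9.2625] = 5.3956; exercise value = 4.7500 ≤ continuation, so V_d = 5.3956
Node 0 (S = 95): continuation = 1/1.03·[0.4000·0.0000 + 0.6000·5.3956] = 3.1431; exercise value = 0.0000 ≤ continuation, so V_0 = 3.1431

$3.14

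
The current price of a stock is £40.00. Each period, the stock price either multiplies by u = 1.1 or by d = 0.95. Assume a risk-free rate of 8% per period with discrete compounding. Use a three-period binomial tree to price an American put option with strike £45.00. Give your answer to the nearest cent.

Risk-neutral probability p = (1 + 0.08 − 0.95)/(1.1 − 0.95) = 0.1300/0.1500 = 0.8667
Terminal stock prices: S_uuu = 53.24, S_uud = 45.98, S_udd = 39.71, S_ddd = 34.29
Terminal payoffs (K − S): max(-8.24, 0) = 0, max(-0.98, 0) = 0, max(5.29, 0) = 5.29, max(10.71, 0) = 10.71
Node uu (S = 48.4): continuation = 1/1.08·[0.8667·0.0000 + 0.1333·0.0000] = 0.0000; exercise value = 0.0000 ≤ continuation, so V_uu = 0.0000
Node ud (S = 41.8): continuation = 1/1.08·[0.8667·0.0000 + 0.1333·5.2900] = 0.6531; exercise value = 3.2000 > continuation, so V_ud = 3.2000 (exercise)
Node dd (S = 36.1): continuation = 1/1.08·[0.8667·5.2900 + 0.1333·10.7050] = 5.5667; exercise value = 8.9000 > continuation, so V_dd = 8.9000 (exercise)
Node u (S = 44): continuation = 1/1.08·[0.8667·0.0000 + 0.1333·3.2000] = 0.3951; exercise value = 1.0000 > continuation, so V_u = 1.0000 (exercise)
Node d (S = 38): continuation = 1/1.08·[0.8667·3.2000 + 0.1333·8.9000] = 3.6667; exercise value = 7.0000 > continuation, so V_d = 7.0000 (exercise)
Node 0 (S = 40): continuation = 1/1.08·[0.8667·1.0000 + 0.1333·7.0000] = 1.6667; exercise value = 5.0000 > continuation, so V_0 = 5.0000 (exercise)

£5.00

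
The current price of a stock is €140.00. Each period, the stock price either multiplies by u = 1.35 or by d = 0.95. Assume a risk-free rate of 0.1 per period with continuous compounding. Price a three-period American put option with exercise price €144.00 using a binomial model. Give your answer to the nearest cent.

Risk-neutral probability p = (e^0.1 − 0.95)/(1.35 − 0.95) = 0.1552/0.4000 = 0.3879
Terminal stock prices: S_uuu = 344.5, S_uud = 242.4, S_udd = 170.6, S_ddd = 120
Terminal payoffs (K − S): max(-200.5, 0) = 0, max(-98.39, 0) = 0, max(-26.57, 0) = 0, max(23.97, 0) = 23.97
Node uu (S = 255.2): continuation = e^(−0.1)·[0.3879·0.0000 + 0.6121·0.0000] = 0.0000; exercise value = 0.0000 ≤ continuation, so V_uu = 0.0000
Node ud (S = 179.5): continuation = e^(−0.1)·[0.3879·0.0000 + 0.6121·0.0000] = 0.0000; exercise value = 0.0000 ≤ continuation, so V_ud = 0.0000
Node dd (S = 126.3): continuation = e^(−0.1)·[0.3879·0.0000 + 0.6121·23.9675] = 13.2738; exercise value = 17.6500 > continuation, so V_dd = 17.6500 (exercise)
Node u (S = 189): continuation = e^(−0.1)·[0.3879·0.0000 + 0.6121·0.0000] = 0.0000; exercise value = 0.0000 ≤ continuation, so V_u = 0.0000
Node d (S = 133): continuation = e^(−0.1)·[0.3879·0.0000 + 0.6121·17.6500] = 9.7750; exercise value = 11.0000 > continuation, so V_d = 11.0000 (exercise)
Node 0 (S = 140): continuation = e^(−0.1)·[0.3879·0.0000 + 0.6121·11.0000] = 6.0921; exercise value = 4.0000 ≤ continuation, so V_0 = 6.0921

€6.09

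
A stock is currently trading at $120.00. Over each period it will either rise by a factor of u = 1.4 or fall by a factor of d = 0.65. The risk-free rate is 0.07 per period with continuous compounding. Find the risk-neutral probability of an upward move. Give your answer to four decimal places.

Risk-neutral probability p = (e^0.07 − 0.65)/(1.4 − 0.65) = 0.4225/0.7500 = 0.5633

p = 0.5633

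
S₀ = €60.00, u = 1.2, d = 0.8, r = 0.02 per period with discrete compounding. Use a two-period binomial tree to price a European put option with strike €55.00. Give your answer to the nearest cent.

Risk-neutral probability p = (1 + 0.02 − 0.8)/(1.2 − 0.8) = 0.2200/0.4000 = 0.5500
Terminal stock prices: S_uu = 86.4, S_ud = 57.6, S_dd = 38.4
Terminal payoffs (K − S): max(-31.4, 0) = 0, max(-2.6, 0) = 0, max(16.6, 0) = 16.6
Node u (S = 72): V_u = 1/1.02·[0.5500·0.0000 + 0.4500·0.0000] = 0.0000
Node d (S = 48): V_d = 1/1.02·[0.5500·0.0000 + 0.4500·16.6000] = 7.3235
Node 0 (S = 60): V_0 = 1/1.02·[0.5500·0.0000 + 0.4500·7.3235] = 3.2310

€3.23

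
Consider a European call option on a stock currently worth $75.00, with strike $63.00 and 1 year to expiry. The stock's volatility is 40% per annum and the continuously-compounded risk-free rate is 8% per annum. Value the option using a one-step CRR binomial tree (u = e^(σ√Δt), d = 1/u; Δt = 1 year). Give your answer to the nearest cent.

$22.69

CRR parameters: u = e^(σ√Δt) = e^(0.4·√1) = 1.4918, d = 1/u = 0.6703
Per-period rate: rΔt = 0.08·1 = 0.08, so R = e^0.08 = 1.0833
Risk-neutral probability p = (e^0.08 − 0.6703)/(1.4918 − 0.6703) = 0.4130/0.8215 = 0.5027
Terminal stock prices: S_u = 111.9, S_d = 50.27
Terminal payoffs (S − K): max(48.89, 0) = 48.89, max(-12.73, 0) = 0
Node 0 (S = 75): V_0 = e^(−0.08)·[0.5027·48.8869 + 0.4973·0.0000] = 22.6858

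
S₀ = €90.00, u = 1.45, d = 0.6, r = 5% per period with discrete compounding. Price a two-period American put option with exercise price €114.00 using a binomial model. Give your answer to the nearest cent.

Risk-neutral probability p = (1 + 0.05 − 0.6)/(1.45 − 0.6) = 0.4500/0.8500 = 0.5294
Terminal stock prices: S_uu = 189.2, S_ud = 78.3, S_dd = 32.4
Terminal payoffs (K − S): max(-75.22, 0) = 0, max(35.7, 0) = 35.7, max(81.6, 0) = 81.6
Node u (S = 130.5): continuation = 1/1.05·[0.5294·0.0000 + 0.4706·35.7000] = 16.0000; exercise value = 0.0000 ≤ continuation, so V_u = 16.0000
Node d (S = 54): continuation = 1/1.05·[0.5294·35.7000 + 0.4706·81.6000] = 54.5714; exercise value = 60.0000 > continuation, so V_d = 60.0000 (exercise)
Node 0 (S = 90): continuation = 1/1.05·[0.5294·16.0000 + 0.4706·60.0000] = 34.9580; exercise value = 24.0000 ≤ continuation, so V_0 = 34.9580

€34.96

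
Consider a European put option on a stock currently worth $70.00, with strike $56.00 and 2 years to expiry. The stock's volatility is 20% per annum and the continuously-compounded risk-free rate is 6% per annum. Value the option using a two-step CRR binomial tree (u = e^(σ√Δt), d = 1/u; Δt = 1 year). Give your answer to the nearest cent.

$1.26

CRR parameters: u = e^(σ√Δt) = e^(0.2·√1) = 1.2214, d = 1/u = 0.8187
Per-period rate: rΔt = 0.06·1 = 0.06, so R = e^0.06 = 1.0618
Risk-neutral probability p = (e^0.06 − 0.8187)/(1.2214 − 0.8187) = 0.2431/0.4027 = 0.6037
Terminal stock prices: S_uu = 104.4, S_ud = 70, S_dd = 46.92
Terminal payoffs (K − S): max(-48.43, 0) = 0, max(-14, 0) = 0, max(9.078, 0) = 9.078
Node u (S = 85.5): V_u = e^(−0.06)·[0.6037·0.0000 + 0.3963·0.0000] = 0.0000
Node d (S = 57.31): V_d = e^(−0.06)·[0.6037·0.0000 + 0.3963·9.0776] = 3.3877
Node 0 (S = 70): V_0 = e^(−0.06)·[0.6037·0.0000 + 0.3963·3.3877] = 1.2643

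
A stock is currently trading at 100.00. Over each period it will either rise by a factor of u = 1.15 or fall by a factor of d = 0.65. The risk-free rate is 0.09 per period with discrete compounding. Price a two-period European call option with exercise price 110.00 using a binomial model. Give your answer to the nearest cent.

14.50

Risk-neutral probability p = (1 + 0.09 − 0.65)/(1.15 − 0.65) = 0.4400/0.5000 = 0.8800
Terminal stock prices: S_uu = 132.2, S_ud = 74.75, S_dd = 42.25
Terminal payoffs (S − K): max(22.25, 0) = 22.25, max(-35.25, 0) = 0, max(-67.75, 0) = 0
Node u (S = 115): V_u = 1/1.09·[0.8800·22.2500 + 0.1200·0.0000] = 17.9633
Node d (S = 65): V_d = 1/1.09·[0.8800·0.0000 + 0.1200·0.0000] = 0.0000
Node 0 (S = 100): V_0 = 1/1.09·[0.8800·17.9633 + 0.1200·0.0000] = 14.5025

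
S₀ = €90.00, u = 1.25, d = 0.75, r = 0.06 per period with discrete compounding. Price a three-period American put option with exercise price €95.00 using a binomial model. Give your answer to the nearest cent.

Risk-neutral probability p = (1 + 0.06 − 0.75)/(1.25 − 0.75) = 0.3100/0.5000 = 0.6200
Terminal stock prices: S_uuu = 175.8, S_uud = 105.5, S_udd = 63.28, S_ddd = 37.97
Terminal payoffs (K − S): max(-80.78, 0) = 0, max(-10.47, 0) = 0, max(31.72, 0) = 31.72, max(57.03, 0) = 57.03
Node uu (S = 140.6): continuation = 1/1.06·[0.6200·0.0000 + 0.3800·0.0000] = 0.0000; exercise value = 0.0000 ≤ continuation, so V_uu = 0.0000
Node ud (S = 84.38): continuation = 1/1.06·[0.6200·0.0000 + 0.3800·31.7188] = 11.3709; exercise value = 10.6250 ≤ continuation, so V_ud = 11.3709
Node dd (S = 50.62): continuation = 1/1.06·[0.6200·31.7188 + 0.3800·57.0312] = 38.9976; exercise value = 44.3750 > continuation, so V_dd = 44.3750 (exercise)
Node u (S = 112.5): continuation = 1/1.06·[0.6200·0.0000 + 0.3800·11.3709] = 4.0764; exercise value = 0.0000 ≤ continuation, so V_u = 4.0764
Node d (S = 67.5): continuation = 1/1.06·[0.6200·11.3709 + 0.3800·44.3750] = 22.5589; exercise value = 27.5000 > continuation, so V_d = 27.5000 (exercise)
Node 0 (S = 90): continuation = 1/1.06·[0.6200·4.0764 + 0.3800·27.5000] = 12.2428; exercise value = 5.0000 ≤ continuation, so V_0 = 12.2428

€12.24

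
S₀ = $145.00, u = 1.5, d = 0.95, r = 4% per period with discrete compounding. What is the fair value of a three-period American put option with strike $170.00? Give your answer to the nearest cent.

Risk-neutral probability p = (1 + 0.04 − 0.95)/(1.5 − 0.95) = 0.0900/0.5500 = 0.1636
Terminal stock prices: S_uuu = 489.4, S_uud = 309.9, S_udd = 196.3, S_ddd = 124.3
Terminal payoffs (K − S): max(-319.4, 0) = 0, max(-139.9, 0) = 0, max(-26.29, 0) = 0, max(45.68, 0) = 45.68
Node uu (S = 326.2): continuation = 1/1.04·[0.1636·0.0000 + 0.8364·0.0000] = 0.0000; exercise value = 0.0000 ≤ continuation, so V_uu = 0.0000
Node ud (S = 206.6): continuation = 1/1.04·[0.1636·0.0000 + 0.8364·0.0000] = 0.0000; exercise value = 0.0000 ≤ continuation, so V_ud = 0.0000
Node dd (S = 130.9): continuation = 1/1.04·[0.1636·0.0000 + 0.8364·45.6806] = 36.7362; exercise value = 39.1375 > continuation, so V_dd = 39.1375 (exercise)
Node u (S = 217.5): continuation = 1/1.04·[0.1636·0.0000 + 0.8364·0.0000] = 0.0000; exercise value = 0.0000 ≤ continuation, so V_u = 0.0000
Node d (S = 137.8): continuation = 1/1.04·[0.1636·0.0000 + 0.8364·39.1375] = 31.4742; exercise value = 32.2500 > continuation, so V_d = 32.2500 (exercise)
Node 0 (S = 145): continuation = 1/1.04·[0.1636·0.0000 + 0.8364·32.2500] = 25.9353; exercise value = 25.0000 ≤ continuation, so V_0 = 25.9353

$25.94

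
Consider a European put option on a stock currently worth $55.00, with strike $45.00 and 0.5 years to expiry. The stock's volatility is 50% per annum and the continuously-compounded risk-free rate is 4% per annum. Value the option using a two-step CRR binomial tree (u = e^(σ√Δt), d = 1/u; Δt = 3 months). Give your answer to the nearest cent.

$3.36

CRR parameters: u = e^(σ√Δt) = e^(0.5·√0.25) = 1.2840, d = 1/u = 0.7788
Per-period rate: rΔt = 0.04·0.25 = 0.01, so R = e^0.01 = 1.0101
Risk-neutral probability p = (e^0.01 − 0.7788)/(1.2840 − 0.7788) = 0.2312/0.5052 = 0.4577
Terminal stock prices: S_uu = 90.68, S_ud = 55, S_dd = 33.36
Terminal payoffs (K − S): max(-45.68, 0) = 0, max(-10, 0) = 0, max(11.64, 0) = 11.64
Node u (S = 70.62): V_u = e^(−0.01)·[0.4577·0.0000 + 0.5423·0.0000] = 0.0000
Node d (S = 42.83): V_d = e^(−0.01)·[0.4577·0.0000 + 0.5423·11.6408] = 6.2498
Node 0 (S = 55): V_0 = e^(−0.01)·[0.4577·0.0000 + 0.5423·6.2498] = 3.3555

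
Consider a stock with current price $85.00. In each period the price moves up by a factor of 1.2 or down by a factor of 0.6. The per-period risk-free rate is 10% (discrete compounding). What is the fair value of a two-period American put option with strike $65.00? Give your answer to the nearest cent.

$2.56

Risk-neutral probability p = (1 + 0.1 − 0.6)/(1.2 − 0.6) = 0.5000/0.6000 = 0.8333
Terminal stock prices: S_uu = 122.4, S_ud = 61.2, S_dd = 30.6
Terminal payoffs (K − S): max(-57.4, 0) = 0, max(3.8, 0) = 3.8, max(34.4, 0) = 34.4
Node u (S = 102): continuation = 1/1.1·[0.8333·0.0000 + 0.1667·3.8000] = 0.5758; exercise value = 0.0000 ≤ continuation, so V_u = 0.5758
Node d (S = 51): continuation = 1/1.1·[0.8333·3.8000 + 0.1667·34.4000] = 8.0909; exercise value = 14.0000 > continuation, so V_d = 14.0000 (exercise)
Node 0 (S = 85): continuation = 1/1.1·[0.8333·0.5758 + 0.1667·14.0000] = 2.5574; exercise value = 0.0000 ≤ continuation, so V_0 = 2.5574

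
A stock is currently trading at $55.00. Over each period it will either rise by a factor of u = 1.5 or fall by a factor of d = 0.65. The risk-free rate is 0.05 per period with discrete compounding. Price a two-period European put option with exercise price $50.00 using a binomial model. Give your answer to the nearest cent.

$6.80

Risk-neutral probability p = (1 + 0.05 − 0.65)/(1.5 − 0.65) = 0.4000/0.8500 = 0.4706
Terminal stock prices: S_uu = 123.8, S_ud = 53.62, S_dd = 23.24
Terminal payoffs (K − S): max(-73.75, 0) = 0, max(-3.625, 0) = 0, max(26.76, 0) = 26.76
Node u (S = 82.5): V_u = 1/1.05·[0.4706·0.0000 + 0.5294·0.0000] = 0.0000
Node d (S = 35.75): V_d = 1/1.05·[0.4706·0.0000 + 0.5294·26.7625] = 13.4937
Node 0 (S = 55): V_0 = 1/1.05·[0.4706·0.0000 + 0.5294·13.4937] = 6.8035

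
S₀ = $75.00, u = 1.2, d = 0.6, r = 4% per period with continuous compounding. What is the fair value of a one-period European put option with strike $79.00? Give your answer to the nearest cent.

$8.67

Risk-neutral probability p = (e^0.04 − 0.6)/(1.2 − 0.6) = 0.4408/0.6000 = 0.7347
Terminal stock prices: S_u = 90, S_d = 45
Terminal payoffs (K − S): max(-11, 0) = 0, max(34, 0) = 34
Node 0 (S = 75): V_0 = e^(−0.04)·[0.7347·0.0000 + 0.2653·34.0000] = 8.6670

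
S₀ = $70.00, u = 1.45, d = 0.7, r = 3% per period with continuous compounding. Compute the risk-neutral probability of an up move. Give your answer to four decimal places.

Risk-neutral probability p = (e^0.03 − 0.7)/(1.45 − 0.7) = 0.3305/0.7500 = 0.4406

p = 0.4406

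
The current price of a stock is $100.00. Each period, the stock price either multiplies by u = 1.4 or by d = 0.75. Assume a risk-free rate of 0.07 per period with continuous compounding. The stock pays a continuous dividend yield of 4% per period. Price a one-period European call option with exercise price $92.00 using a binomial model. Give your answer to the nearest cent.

Per-period risk-free factor R = e^0.07 = 1.0725; dividend-adjusted growth = e^(0.07−0.04) = 1.0305.
Risk-neutral probability p = (1.0305 − 0.75)/(1.4 − 0.75) = 0.2805/0.6500 = 0.4315
Terminal stock prices: S_u = 140, S_d = 75
Terminal payoffs (S − K): max(48, 0) = 48, max(-17, 0) = 0
Node 0 (S = 100): V_0 = e^(−0.07)·[0.4315·48.0000 + 0.5685·0.0000] = 19.3103

$19.31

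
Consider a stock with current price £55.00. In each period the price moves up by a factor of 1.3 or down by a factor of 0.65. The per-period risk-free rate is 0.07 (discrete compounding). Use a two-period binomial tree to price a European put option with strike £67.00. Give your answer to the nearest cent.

Risk-neutral probability p = (1 + 0.07 − 0.65)/(1.3 − 0.65) = 0.4200/0.6500 = 0.6462
Terminal stock prices: S_uu = 92.95, S_ud = 46.48, S_dd = 23.24
Terminal payoffs (K − S): max(-25.95, 0) = 0, max(20.52, 0) = 20.52, max(43.76, 0) = 43.76
Node u (S = 71.5): V_u = 1/1.07·[0.6462·0.0000 + 0.3538·20.5250] = 6.7876
Node d (S = 35.75): V_d = 1/1.07·[0.6462·20.5250 + 0.3538·43.7625] = 26.8668
Node 0 (S = 55): V_0 = 1/1.07·[0.6462·6.7876 + 0.3538·26.8668] = 12.9837

£12.98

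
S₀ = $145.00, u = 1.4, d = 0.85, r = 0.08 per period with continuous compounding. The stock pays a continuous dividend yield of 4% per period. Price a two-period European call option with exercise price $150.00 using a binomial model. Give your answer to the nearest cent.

Per-period risk-free factor R = e^0.08 = 1.0833; dividend-adjusted growth = e^(0.08−0.04) = 1.0408.
Risk-neutral probability p = (1.0408 − 0.85)/(1.4 − 0.85) = 0.1908/0.5500 = 0.3469
Terminal stock prices: S_uu = 284.2, S_ud = 172.5, S_dd = 104.8
Terminal payoffs (S − K): max(134.2, 0) = 134.2, max(22.55, 0) = 22.55, max(-45.24, 0) = 0
Node u (S = 203): V_u = e^(−0.08)·[0.3469·134.2000 + 0.6531·22.5500] = 56.5728
Node d (S = 123.2): V_d = e^(−0.08)·[0.3469·22.5500 + 0.6531·0.0000] = 7.2218
Node 0 (S = 145): V_0 = e^(−0.08)·[0.3469·56.5728 + 0.6531·7.2218] = 22.4715

$22.47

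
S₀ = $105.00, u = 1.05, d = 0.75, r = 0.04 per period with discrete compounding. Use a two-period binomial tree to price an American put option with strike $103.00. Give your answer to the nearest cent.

$1.38

Risk-neutral probability p = (1 + 0.04 − 0.75)/(1.05 − 0.75) = 0.2900/0.3000 = 0.9667
Terminal stock prices: S_uu = 115.8, S_ud = 82.69, S_dd = 59.06
Terminal payoffs (K − S): max(-12.76, 0) = 0, max(20.31, 0) = 20.31, max(43.94, 0) = 43.94
Node u (S = 110.2): continuation = 1/1.04·[0.9667·0.0000 + 0.0333·20.3125] = 0.6510; exercise value = 0.0000 ≤ continuation, so V_u = 0.6510
Node d (S = 78.75): continuation = 1/1.04·[0.9667·20.3125 + 0.0333·43.9375] = 20.2885; exercise value = 24.2500 > continuation, so V_d = 24.2500 (exercise)
Node 0 (S = 105): continuation = 1/1.04·[0.9667·0.6510 + 0.0333·24.2500] = 1.3824; exercise value = 0.0000 ≤ continuation, so V_0 = 1.3824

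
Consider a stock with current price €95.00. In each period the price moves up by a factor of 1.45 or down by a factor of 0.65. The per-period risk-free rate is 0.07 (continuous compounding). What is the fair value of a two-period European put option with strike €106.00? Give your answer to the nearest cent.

€19.88

Risk-neutral probability p = (e^0.07 − 0.65)/(1.45 − 0.65) = 0.4225/0.8000 = 0.5281
Terminal stock prices: S_uu = 199.7, S_ud = 89.54, S_dd = 40.14
Terminal payoffs (K − S): max(-93.74, 0) = 0, max(16.46, 0) = 16.46, max(65.86, 0) = 65.86
Node u (S = 137.8): V_u = e^(−0.07)·[0.5281·0.0000 + 0.4719·16.4625] = 7.2429
Node d (S = 61.75): V_d = e^(−0.07)·[0.5281·16.4625 + 0.4719·65.8625] = 37.0837
Node 0 (S = 95): V_0 = e^(−0.07)·[0.5281·7.2429 + 0.4719·37.0837] = 19.8821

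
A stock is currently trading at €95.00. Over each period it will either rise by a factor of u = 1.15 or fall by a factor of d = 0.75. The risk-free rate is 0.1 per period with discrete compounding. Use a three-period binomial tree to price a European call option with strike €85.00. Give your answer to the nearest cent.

Risk-neutral probability p = (1 + 0.1 − 0.75)/(1.15 − 0.75) = 0.3500/0.4000 = 0.8750
Terminal stock prices: S_uuu = 144.5, S_uud = 94.23, S_udd = 61.45, S_ddd = 40.08
Terminal payoffs (S − K): max(59.48, 0) = 59.48, max(9.228, 0) = 9.228, max(-23.55, 0) = 0, max(-44.92, 0) = 0
Node uu (S = 125.6): V_uu = 1/1.1·[0.8750·59.4831 + 0.1250·9.2281] = 48.3648
Node ud (S = 81.94): V_ud = 1/1.1·[0.8750·9.2281 + 0.1250·0.0000] = 7.3406
Node dd (S = 53.44): V_dd = 1/1.1·[0.8750·0.0000 + 0.1250·0.0000] = 0.0000
Node u (S = 109.2): V_u = 1/1.1·[0.8750·48.3648 + 0.1250·7.3406] = 39.3061
Node d (S = 71.25): V_d = 1/1.1·[0.8750·7.3406 + 0.1250·0.0000] = 5.8391
Node 0 (S = 95): V_0 = 1/1.1·[0.8750·39.3061 + 0.1250·5.8391] = 31.9298

€31.93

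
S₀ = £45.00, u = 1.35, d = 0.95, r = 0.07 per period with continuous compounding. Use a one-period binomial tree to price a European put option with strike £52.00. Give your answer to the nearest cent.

Risk-neutral probability p = (e^0.07 − 0.95)/(1.35 − 0.95) = 0.1225/0.4000 = 0.3063
Terminal stock prices: S_u = 60.75, S_d = 42.75
Terminal payoffs (K − S): max(-8.75, 0) = 0, max(9.25, 0) = 9.25
Node 0 (S = 45): V_0 = e^(−0.07)·[0.3063·0.0000 + 0.6937·9.2500] = 5.9832

£5.98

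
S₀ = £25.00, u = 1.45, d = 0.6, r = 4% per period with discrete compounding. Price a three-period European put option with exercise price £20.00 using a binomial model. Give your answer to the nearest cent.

£3.69

Risk-neutral probability p = (1 + 0.04 − 0.6)/(1.45 − 0.6) = 0.4400/0.8500 = 0.5176
Terminal stock prices: S_uuu = 76.22, S_uud = 31.54, S_udd = 13.05, S_ddd = 5.4
Terminal payoffs (K − S): max(-56.22, 0) = 0, max(-11.54, 0) = 0, max(6.95, 0) = 6.95, max(14.6, 0) = 14.6
Node uu (S = 52.56): V_uu = 1/1.04·[0.5176·0.0000 + 0.4824·0.0000] = 0.0000
Node ud (S = 21.75): V_ud = 1/1.04·[0.5176·0.0000 + 0.4824·6.9500] = 3.2234
Node dd (S = 9): V_dd = 1/1.04·[0.5176·6.9500 + 0.4824·14.6000] = 10.2308
Node u (S = 36.25): V_u = 1/1.04·[0.5176·0.0000 + 0.4824·3.2234] = 1.4950
Node d (S = 15): V_d = 1/1.04·[0.5176·3.2234 + 0.4824·10.2308] = 6.3495
Node 0 (S = 25): V_0 = 1/1.04·[0.5176·1.4950 + 0.4824·6.3495] = 3.6890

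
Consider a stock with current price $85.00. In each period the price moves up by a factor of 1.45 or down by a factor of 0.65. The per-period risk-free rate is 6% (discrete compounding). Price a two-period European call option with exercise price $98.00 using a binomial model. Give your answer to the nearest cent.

Risk-neutral probability p = (1 + 0.06 − 0.65)/(1.45 − 0.65) = 0.4100/0.8000 = 0.5125
Terminal stock prices: S_uu = 178.7, S_ud = 80.11, S_dd = 35.91
Terminal payoffs (S − K): max(80.71, 0) = 80.71, max(-17.89, 0) = 0, max(-62.09, 0) = 0
Node u (S = 123.2): V_u = 1/1.06·[0.5125·80.7125 + 0.4875·0.0000] = 39.0237
Node d (S = 55.25): V_d = 1/1.06·[0.5125·0.0000 + 0.4875·0.0000] = 0.0000
Node 0 (S = 85): V_0 = 1/1.06·[0.5125·39.0237 + 0.4875·0.0000] = 18.8676

$18.87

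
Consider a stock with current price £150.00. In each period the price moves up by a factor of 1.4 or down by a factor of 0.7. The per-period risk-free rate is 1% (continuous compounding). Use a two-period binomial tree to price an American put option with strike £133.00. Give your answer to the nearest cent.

£18.10

Risk-neutral probability p = (e^0.01 − 0.7)/(1.4 − 0.7) = 0.3101/0.7000 = 0.4429
Terminal stock prices: S_uu = 294, S_ud = 147, S_dd = 73.5
Terminal payoffs (K − S): max(-161, 0) = 0, max(-14, 0) = 0, max(59.5, 0) = 59.5
Node u (S = 210): continuation = e^(−0.01)·[0.4429·0.0000 + 0.5571·0.0000] = 0.0000; exercise value = 0.0000 ≤ continuation, so V_u = 0.0000
Node d (S = 105): continuation = e^(−0.01)·[0.4429·0.0000 + 0.5571·59.5000] = 32.8159; exercise value = 28.0000 ≤ continuation, so V_d = 32.8159
Node 0 (S = 150): continuation = e^(−0.01)·[0.4429·0.0000 + 0.5571·32.8159] = 18.0989; exercise value = 0.0000 ≤ continuation, so V_0 = 18.0989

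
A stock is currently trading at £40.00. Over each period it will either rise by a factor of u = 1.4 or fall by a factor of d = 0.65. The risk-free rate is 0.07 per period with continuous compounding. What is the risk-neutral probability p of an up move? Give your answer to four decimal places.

p = 0.5633

Risk-neutral probability p = (e^0.07 − 0.65)/(1.4 − 0.65) = 0.4225/0.7500 = 0.5633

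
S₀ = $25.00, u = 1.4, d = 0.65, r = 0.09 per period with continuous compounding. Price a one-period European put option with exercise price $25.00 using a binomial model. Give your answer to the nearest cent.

$3.26

Risk-neutral probability p = (e^0.09 − 0.65)/(1.4 − 0.65) = 0.4442/0.7500 = 0.5922
Terminal stock prices: S_u = 35, S_d = 16.25
Terminal payoffs (K − S): max(-10, 0) = 0, max(8.75, 0) = 8.75
Node 0 (S = 25): V_0 = e^(−0.09)·[0.5922·0.0000 + 0.4078·8.7500] = 3.2609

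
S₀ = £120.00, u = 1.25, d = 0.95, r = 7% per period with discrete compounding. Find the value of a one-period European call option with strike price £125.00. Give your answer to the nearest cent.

£9.35

Risk-neutral probability p = (1 + 0.07 − 0.95)/(1.25 − 0.95) = 0.1200/0.3000 = 0.4000
Terminal stock prices: S_u = 150, S_d = 114
Terminal payoffs (S − K): max(25, 0) = 25, max(-11, 0) = 0
Node 0 (S = 120): V_0 = 1/1.07·[0.4000·25.0000 + 0.6000·0.0000] = 9.3458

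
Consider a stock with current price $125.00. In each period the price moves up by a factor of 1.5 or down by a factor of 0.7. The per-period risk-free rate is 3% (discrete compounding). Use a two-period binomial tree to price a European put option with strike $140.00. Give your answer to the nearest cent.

Risk-neutral probability p = (1 + 0.03 − 0.7)/(1.5 − 0.7) = 0.3300/0.8000 = 0.4125
Terminal stock prices: S_uu = 281.2, S_ud = 131.2, S_dd = 61.25
Terminal payoffs (K − S): max(-141.2, 0) = 0, max(8.75, 0) = 8.75, max(78.75, 0) = 78.75
Node u (S = 187.5): V_u = 1/1.03·[0.4125·0.0000 + 0.5875·8.7500] = 4.9909
Node d (S = 87.5): V_d = 1/1.03·[0.4125·8.7500 + 0.5875·78.7500] = 48.4223
Node 0 (S = 125): V_0 = 1/1.03·[0.4125·4.9909 + 0.5875·48.4223] = 29.6183

$29.62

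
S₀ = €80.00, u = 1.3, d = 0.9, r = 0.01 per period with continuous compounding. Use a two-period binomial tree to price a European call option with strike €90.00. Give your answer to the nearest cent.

Risk-neutral probability p = (e^0.01 − 0.9)/(1.3 − 0.9) = 0.1101/0.4000 = 0.2751
Terminal stock prices: S_uu = 135.2, S_ud = 93.6, S_dd = 64.8
Terminal payoffs (S − K): max(45.2, 0) = 45.2, max(3.6, 0) = 3.6, max(-25.2, 0) = 0
Node u (S = 104): V_u = e^(−0.01)·[0.2751·45.2000 + 0.7249·3.6000] = 14.8955
Node d (S = 72): V_d = e^(−0.01)·[0.2751·3.6000 + 0.7249·0.0000] = 0.9806
Node 0 (S = 80): V_0 = e^(−0.01)·[0.2751·14.8955 + 0.7249·0.9806] = 4.7611

€4.76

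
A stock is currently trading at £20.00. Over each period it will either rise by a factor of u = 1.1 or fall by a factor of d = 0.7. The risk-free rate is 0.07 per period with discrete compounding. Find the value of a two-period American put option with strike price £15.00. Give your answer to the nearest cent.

£0.07

Risk-neutral probability p = (1 + 0.07 − 0.7)/(1.1 − 0.7) = 0.3700/0.4000 = 0.9250
Terminal stock prices: S_uu = 24.2, S_ud = 15.4, S_dd = 9.8
Terminal payoffs (K − S): max(-9.2, 0) = 0, max(-0.4, 0) = 0, max(5.2, 0) = 5.2
Node u (S = 22): continuation = 1/1.07·[0.9250·0.0000 + 0.0750·0.0000] = 0.0000; exercise value = 0.0000 ≤ continuation, so V_u = 0.0000
Node d (S = 14): continuation = 1/1.07·[0.9250·0.0000 + 0.0750·5.2000] = 0.3645; exercise value = 1.0000 > continuation, so V_d = 1.0000 (exercise)
Node 0 (S = 20): continuation = 1/1.07·[0.9250·0.0000 + 0.0750·1.0000] = 0.0701; exercise value = 0.0000 ≤ continuation, so V_0 = 0.0701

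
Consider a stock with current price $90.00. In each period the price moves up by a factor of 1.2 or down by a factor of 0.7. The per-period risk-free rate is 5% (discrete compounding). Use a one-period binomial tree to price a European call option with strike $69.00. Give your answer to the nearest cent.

$26.00

Risk-neutral probability p = (1 + 0.05 − 0.7)/(1.2 − 0.7) = 0.3500/0.5000 = 0.7000
Terminal stock prices: S_u = 108, S_d = 63
Terminal payoffs (S − K): max(39, 0) = 39, max(-6, 0) = 0
Node 0 (S = 90): V_0 = 1/1.05·[0.7000·39.0000 + 0.3000·0.0000] = 26.0000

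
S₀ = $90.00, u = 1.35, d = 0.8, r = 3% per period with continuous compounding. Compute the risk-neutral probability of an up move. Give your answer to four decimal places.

Risk-neutral probability p = (e^0.03 − 0.8)/(1.35 − 0.8) = 0.2305/0.5500 = 0.4190

p = 0.4190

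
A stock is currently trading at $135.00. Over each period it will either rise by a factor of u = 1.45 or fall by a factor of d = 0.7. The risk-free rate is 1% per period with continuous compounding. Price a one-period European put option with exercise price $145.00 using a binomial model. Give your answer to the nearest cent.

$29.33

Risk-neutral probability p = (e^0.01 − 0.7)/(1.45 − 0.7) = 0.3101/0.7500 = 0.4134
Terminal stock prices: S_u = 195.8, S_d = 94.5
Terminal payoffs (K − S): max(-50.75, 0) = 0, max(50.5, 0) = 50.5
Node 0 (S = 135): V_0 = e^(−0.01)·[0.4134·0.0000 + 0.5866·50.5000] = 29.3285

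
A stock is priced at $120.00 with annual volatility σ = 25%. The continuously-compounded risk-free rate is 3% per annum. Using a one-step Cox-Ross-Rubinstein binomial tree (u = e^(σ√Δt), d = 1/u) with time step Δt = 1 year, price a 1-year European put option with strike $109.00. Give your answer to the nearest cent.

CRR parameters: u = e^(σ√Δt) = e^(0.25·√1) = 1.2840, d = 1/u = 0.7788
Per-period rate: rΔt = 0.03·1 = 0.03, so R = e^0.03 = 1.0305
Risk-neutral probability p = (e^0.03 − 0.7788)/(1.2840 − 0.7788) = 0.2517/0.5052 = 0.4981
Terminal stock prices: S_u = 154.1, S_d = 93.46
Terminal payoffs (K − S): max(-45.08, 0) = 0, max(15.54, 0) = 15.54
Node 0 (S = 120): V_0 = e^(−0.03)·[0.4981·0.0000 + 0.5019·15.5439] = 7.5709

$7.57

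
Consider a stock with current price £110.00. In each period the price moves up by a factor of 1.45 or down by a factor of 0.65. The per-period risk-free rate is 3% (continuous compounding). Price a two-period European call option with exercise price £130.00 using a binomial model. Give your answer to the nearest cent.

£21.57

Risk-neutral probability p = (e^0.03 − 0.65)/(1.45 − 0.65) = 0.3805/0.8000 = 0.4756
Terminal stock prices: S_uu = 231.3, S_ud = 103.7, S_dd = 46.48
Terminal payoffs (S − K): max(101.3, 0) = 101.3, max(-26.33, 0) = 0, max(-83.53, 0) = 0
Node u (S = 159.5): V_u = e^(−0.03)·[0.4756·101.2750 + 0.5244·0.0000] = 46.7397
Node d (S = 71.5): V_d = e^(−0.03)·[0.4756·0.0000 + 0.5244·0.0000] = 0.0000
Node 0 (S = 110): V_0 = e^(−0.03)·[0.4756·46.7397 + 0.5244·0.0000] = 21.5710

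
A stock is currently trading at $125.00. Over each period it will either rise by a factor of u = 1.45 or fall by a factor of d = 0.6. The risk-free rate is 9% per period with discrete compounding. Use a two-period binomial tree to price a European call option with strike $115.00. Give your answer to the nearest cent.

Risk-neutral probability p = (1 + 0.09 − 0.6)/(1.45 − 0.6) = 0.4900/0.8500 = 0.5765
Terminal stock prices: S_uu = 262.8, S_ud = 108.8, S_dd = 45
Terminal payoffs (S − K): max(147.8, 0) = 147.8, max(-6.25, 0) = 0, max(-70, 0) = 0
Node u (S = 181.2): V_u = 1/1.09·[0.5765·147.8125 + 0.4235·0.0000] = 78.1739
Node d (S = 75): V_d = 1/1.09·[0.5765·0.0000 + 0.4235·0.0000] = 0.0000
Node 0 (S = 125): V_0 = 1/1.09·[0.5765·78.1739 + 0.4235·0.0000] = 41.3440

$41.34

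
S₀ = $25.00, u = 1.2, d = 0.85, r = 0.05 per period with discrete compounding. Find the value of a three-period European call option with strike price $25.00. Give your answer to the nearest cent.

Risk-neutral probability p = (1 + 0.05 − 0.85)/(1.2 − 0.85) = 0.2000/0.3500 = 0.5714
Terminal stock prices: S_uuu = 43.2, S_uud = 30.6, S_udd = 21.67, S_ddd = 15.35
Terminal payoffs (S − K): max(18.2, 0) = 18.2, max(5.6, 0) = 5.6, max(-3.325, 0) = 0, max(-9.647, 0) = 0
Node uu (S = 36): V_uu = 1/1.05·[0.5714·18.2000 + 0.4286·5.6000] = 12.1905
Node ud (S = 25.5): V_ud = 1/1.05·[0.5714·5.6000 + 0.4286·0.0000] = 3.0476
Node dd (S = 18.06): V_dd = 1/1.05·[0.5714·0.0000 + 0.4286·0.0000] = 0.0000
Node u (S = 30): V_u = 1/1.05·[0.5714·12.1905 + 0.4286·3.0476] = 7.8782
Node d (S = 21.25): V_d = 1/1.05·[0.5714·3.0476 + 0.4286·0.0000] = 1.6586
Node 0 (S = 25): V_0 = 1/1.05·[0.5714·7.8782 + 0.4286·1.6586] = 4.9644

$4.96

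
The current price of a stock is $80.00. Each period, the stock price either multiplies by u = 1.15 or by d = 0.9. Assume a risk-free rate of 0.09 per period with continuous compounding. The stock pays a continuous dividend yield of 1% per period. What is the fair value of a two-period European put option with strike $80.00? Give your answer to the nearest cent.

Per-period risk-free factor R = e^0.09 = 1.0942; dividend-adjusted growth = e^(0.09−0.01) = 1.0833.
Risk-neutral probability p = (1.0833 − 0.9)/(1.15 − 0.9) = 0.1833/0.2500 = 0.7331
Terminal stock prices: S_uu = 105.8, S_ud = 82.8, S_dd = 64.8
Terminal payoffs (K − S): max(-25.8, 0) = 0, max(-2.8, 0) = 0, max(15.2, 0) = 15.2
Node u (S = 92): V_u = e^(−0.09)·[0.7331·0.0000 + 0.2669·0.0000] = 0.0000
Node d (S = 72): V_d = e^(−0.09)·[0.7331·0.0000 + 0.2669·15.2000] = 3.7070
Node 0 (S = 80): V_0 = e^(−0.09)·[0.7331·0.0000 + 0.2669·3.7070] = 0.9041

$0.90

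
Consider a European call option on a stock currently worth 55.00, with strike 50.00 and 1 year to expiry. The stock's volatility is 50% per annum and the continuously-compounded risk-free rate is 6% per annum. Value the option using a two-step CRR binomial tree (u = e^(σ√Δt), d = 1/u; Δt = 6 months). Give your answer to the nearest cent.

14.32

CRR parameters: u = e^(σ√Δt) = e^(0.5·√0.5) = 1.4241, d = 1/u = 0.7022
Per-period rate: rΔt = 0.06·0.5 = 0.03, so R = e^0.03 = 1.0305
Risk-neutral probability p = (e^0.03 − 0.7022)/(1.4241 − 0.7022) = 0.3283/0.7219 = 0.4547
Terminal stock prices: S_uu = 111.5, S_ud = 55, S_dd = 27.12
Terminal payoffs (S − K): max(61.55, 0) = 61.55, max(5, 0) = 5, max(-22.88, 0) = 0
Node u (S = 78.33): V_u = e^(−0.03)·[0.4547·61.5463 + 0.5453·5.0000] = 29.8043
Node d (S = 38.62): V_d = e^(−0.03)·[0.4547·5.0000 + 0.5453·0.0000] = 2.2063
Node 0 (S = 55): V_0 = e^(−0.03)·[0.4547·29.8043 + 0.5453·2.2063] = 14.3192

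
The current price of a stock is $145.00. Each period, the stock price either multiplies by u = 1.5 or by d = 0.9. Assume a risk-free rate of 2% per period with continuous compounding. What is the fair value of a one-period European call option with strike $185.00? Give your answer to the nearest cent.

$6.38

Risk-neutral probability p = (e^0.02 − 0.9)/(1.5 − 0.9) = 0.1202/0.6000 = 0.2003
Terminal stock prices: S_u = 217.5, S_d = 130.5
Terminal payoffs (S − K): max(32.5, 0) = 32.5, max(-54.5, 0) = 0
Node 0 (S = 145): V_0 = e^(−0.02)·[0.2003·32.5000 + 0.7997·0.0000] = 6.3820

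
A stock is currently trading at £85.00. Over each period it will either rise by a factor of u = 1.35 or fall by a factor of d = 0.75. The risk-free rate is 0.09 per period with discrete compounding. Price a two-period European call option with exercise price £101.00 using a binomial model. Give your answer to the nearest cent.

Risk-neutral probability p = (1 + 0.09 − 0.75)/(1.35 − 0.75) = 0.3400/0.6000 = 0.5667
Terminal stock prices: S_uu = 154.9, S_ud = 86.06, S_dd = 47.81
Terminal payoffs (S − K): max(53.91, 0) = 53.91, max(-14.94, 0) = 0, max(-53.19, 0) = 0
Node u (S = 114.8): V_u = 1/1.09·[0.5667·53.9125 + 0.4333·0.0000] = 28.0279
Node d (S = 63.75): V_d = 1/1.09·[0.5667·0.0000 + 0.4333·0.0000] = 0.0000
Node 0 (S = 85): V_0 = 1/1.09·[0.5667·28.0279 + 0.4333·0.0000] = 14.5711

£14.57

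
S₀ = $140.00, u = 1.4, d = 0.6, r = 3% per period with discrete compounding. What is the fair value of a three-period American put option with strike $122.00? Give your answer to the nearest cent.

Risk-neutral probability p = (1 + 0.03 − 0.6)/(1.4 − 0.6) = 0.4300/0.8000 = 0.5375
Terminal stock prices: S_uuu = 384.2, S_uud = 164.6, S_udd = 70.56, S_ddd = 30.24
Terminal payoffs (K − S): max(-262.2, 0) = 0, max(-42.64, 0) = 0, max(51.44, 0) = 51.44, max(91.76, 0) = 91.76
Node uu (S = 274.4): continuation = 1/1.03·[0.5375·0.0000 + 0.4625·0.0000] = 0.0000; exercise value = 0.0000 ≤ continuation, so V_uu = 0.0000
Node ud (S = 117.6): continuation = 1/1.03·[0.5375·0.0000 + 0.4625·51.4400] = 23.0981; exercise value = 4.4000 ≤ continuation, so V_ud = 23.0981
Node dd (S = 50.4): continuation = 1/1.03·[0.5375·51.4400 + 0.4625·91.7600] = 68.0466; exercise value = 71.6000 > continuation, so V_dd = 71.6000 (exercise)
Node u (S = 196): continuation = 1/1.03·[0.5375·0.0000 + 0.4625·23.0981] = 10.3717; exercise value = 0.0000 ≤ continuation, so V_u = 10.3717
Node d (S = 84): continuation = 1/1.03·[0.5375·23.0981 + 0.4625·71.6000] = 44.2041; exercise value = 38.0000 ≤ continuation, so V_d = 44.2041
Node 0 (S = 140): continuation = 1/1.03·[0.5375·10.3717 + 0.4625·44.2041] = 25.2613; exercise value = 0.0000 ≤ continuation, so V_0 = 25.2613

$25.26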